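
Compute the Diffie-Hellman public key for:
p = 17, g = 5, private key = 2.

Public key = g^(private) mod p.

Step 1: A = g^a mod p = 5^2 mod 17.
  5^1 mod 17 = 5
  5^2 mod 17 = (5 * 5) mod 17 = 8
Result: A = 8.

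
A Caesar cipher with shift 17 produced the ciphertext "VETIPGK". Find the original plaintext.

Step 1: Reverse the shift by subtracting 17 from each letter position.
  V (position 21) -> position (21-17) mod 26 = 4 -> E
  E (position 4) -> position (4-17) mod 26 = 13 -> N
  T (position 19) -> position (19-17) mod 26 = 2 -> C
  I (position 8) -> position (8-17) mod 26 = 17 -> R
  P (position 15) -> position (15-17) mod 26 = 24 -> Y
  G (position 6) -> position (6-17) mod 26 = 15 -> P
  K (position 10) -> position (10-17) mod 26 = 19 -> T
Decrypted message: ENCRYPT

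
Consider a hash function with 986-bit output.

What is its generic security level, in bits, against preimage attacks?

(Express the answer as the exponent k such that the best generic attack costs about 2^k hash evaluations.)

Step 1: The hash has a 986-bit output.
Step 2: Preimage resistance means: given a digest h(x), it should be infeasible to find any input that hashes to it.
With a 986-bit output there are 2^986 possible digests, so a generic brute-force preimage search costs about 2^986 evaluations.
Step 3: Security level = 986 bits.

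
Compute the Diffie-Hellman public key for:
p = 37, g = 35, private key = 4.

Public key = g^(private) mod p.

Step 1: A = g^a mod p = 35^4 mod 37.
  35^1 mod 37 = 35
  35^2 mod 37 = (35 * 35) mod 37 = 4
  35^3 mod 37 = (4 * 35) mod 37 = 29
  35^4 mod 37 = (29 * 35) mod 37 = 16
Result: A = 16.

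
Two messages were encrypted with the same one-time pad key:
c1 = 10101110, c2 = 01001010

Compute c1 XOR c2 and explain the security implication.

Step 1: c1 XOR c2 = (m1 XOR k) XOR (m2 XOR k).
Step 2: By XOR associativity/commutativity: = m1 XOR m2 XOR k XOR k = m1 XOR m2.
Step 3: 10101110 XOR 01001010 = 11100100 = 228.
Step 4: The key cancels out! An attacker learns m1 XOR m2 = 228, revealing the relationship between plaintexts.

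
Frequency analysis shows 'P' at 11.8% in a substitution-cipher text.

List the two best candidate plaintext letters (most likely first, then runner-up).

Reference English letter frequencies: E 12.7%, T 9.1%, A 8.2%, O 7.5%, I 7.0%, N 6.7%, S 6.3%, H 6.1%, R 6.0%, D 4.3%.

Step 1: Observed frequency of 'P' is 11.8%.
Step 2: Compute distances to each reference frequency and sort:
  E (12.7%): difference = 0.9% <-- BEST
  T (9.1%): difference = 2.7% <-- RUNNER-UP
  A (8.2%): difference = 3.6%
  O (7.5%): difference = 4.3%
  I (7.0%): difference = 4.8%
Step 3: Most likely is 'E' (12.7%, diff 0.9%); second most likely is 'T' (9.1%, diff 2.7%).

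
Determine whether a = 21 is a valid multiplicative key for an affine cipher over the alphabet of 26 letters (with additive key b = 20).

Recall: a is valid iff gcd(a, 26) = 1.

Step 1: Compute gcd(21, 26).
Step 2: gcd(21, 26) = 1.
Since gcd = 1, 21 is coprime with 26, so it is a valid key.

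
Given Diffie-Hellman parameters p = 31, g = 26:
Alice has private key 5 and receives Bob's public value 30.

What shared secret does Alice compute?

Step 1: s = B^a mod p = 30^5 mod 31.
  30^1 mod 31 = 30
  30^2 mod 31 = (30 * 30) mod 31 = 1
  30^3 mod 31 = (1 * 30) mod 31 = 30
  30^4 mod 31 = (30 * 30) mod 31 = 1
  30^5 mod 31 = (1 * 30) mod 31 = 30
Result: shared secret = 30.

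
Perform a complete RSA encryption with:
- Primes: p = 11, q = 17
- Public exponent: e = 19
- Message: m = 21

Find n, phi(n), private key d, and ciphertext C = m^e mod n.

Step 1: n = 11 * 17 = 187.
Step 2: phi(n) = (11-1)(17-1) = 10 * 16 = 160.
Step 3: Find d = 19^(-1) mod 160 = 59.
  Verify: 19 * 59 = 1121 = 1 (mod 160).
Step 4: C = 21^19 mod 187 = 98.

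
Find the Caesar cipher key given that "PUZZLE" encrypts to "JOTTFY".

Step 1: Compare first letters: P (position 15) -> J (position 9).
Step 2: Shift = (9 - 15) mod 26 = 20.
The shift value is 20.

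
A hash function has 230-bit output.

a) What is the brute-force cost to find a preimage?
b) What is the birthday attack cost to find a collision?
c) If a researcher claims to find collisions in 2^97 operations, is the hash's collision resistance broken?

Step 1: Preimage resistance requires brute-force of 2^230 operations.
Step 2: Collision resistance (birthday bound) = 2^(230/2) = 2^115.
Step 3: The claimed attack costs 2^97 operations.
Step 4: Since 2^97 < 2^115, the claimed attack beats the generic birthday bound, so collision resistance is broken.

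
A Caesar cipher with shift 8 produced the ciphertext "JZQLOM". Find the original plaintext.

Step 1: Reverse the shift by subtracting 8 from each letter position.
  J (position 9) -> position (9-8) mod 26 = 1 -> B
  Z (position 25) -> position (25-8) mod 26 = 17 -> R
  Q (position 16) -> position (16-8) mod 26 = 8 -> I
  L (position 11) -> position (11-8) mod 26 = 3 -> D
  O (position 14) -> position (14-8) mod 26 = 6 -> G
  M (position 12) -> position (12-8) mod 26 = 4 -> E
Decrypted message: BRIDGE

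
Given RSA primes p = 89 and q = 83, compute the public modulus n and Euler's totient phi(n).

Step 1: n = p * q = 89 * 83 = 7387.
Step 2: phi(n) = (p-1)(q-1) = 88 * 82 = 7216.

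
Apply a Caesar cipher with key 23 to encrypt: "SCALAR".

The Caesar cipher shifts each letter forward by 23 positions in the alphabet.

Step 1: For each letter, shift forward by 23 positions (mod 26).
  S (position 18) -> position (18+23) mod 26 = 15 -> P
  C (position 2) -> position (2+23) mod 26 = 25 -> Z
  A (position 0) -> position (0+23) mod 26 = 23 -> X
  L (position 11) -> position (11+23) mod 26 = 8 -> I
  A (position 0) -> position (0+23) mod 26 = 23 -> X
  R (position 17) -> position (17+23) mod 26 = 14 -> O
Result: PZXIXO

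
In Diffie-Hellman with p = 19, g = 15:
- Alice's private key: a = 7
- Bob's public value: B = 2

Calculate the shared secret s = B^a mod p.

Step 1: s = B^a mod p = 2^7 mod 19.
  2^1 mod 19 = 2
  2^2 mod 19 = (2 * 2) mod 19 = 4
  2^3 mod 19 = (4 * 2) mod 19 = 8
  2^4 mod 19 = (8 * 2) mod 19 = 16
  2^5 mod 19 = (16 * 2) mod 19 = 13
  2^6 mod 19 = (13 * 2) mod 19 = 7
  2^7 mod 19 = (7 * 2) mod 19 = 14
Result: shared secret = 14.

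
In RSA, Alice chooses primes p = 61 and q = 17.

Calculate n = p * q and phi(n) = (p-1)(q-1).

Step 1: n = p * q = 61 * 17 = 1037.
Step 2: phi(n) = (p-1)(q-1) = 60 * 16 = 960.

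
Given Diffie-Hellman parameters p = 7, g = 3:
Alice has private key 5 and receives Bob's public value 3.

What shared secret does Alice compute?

Step 1: s = B^a mod p = 3^5 mod 7.
  3^1 mod 7 = 3
  3^2 mod 7 = (3 * 3) mod 7 = 2
  3^3 mod 7 = (2 * 3) mod 7 = 6
  3^4 mod 7 = (6 * 3) mod 7 = 4
  3^5 mod 7 = (4 * 3) mod 7 = 5
Result: shared secret = 5.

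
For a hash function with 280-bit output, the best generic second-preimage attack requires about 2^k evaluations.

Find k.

Step 1: The hash has a 280-bit output.
Step 2: Second-preimage resistance means: given a specific input x, it should be infeasible to find a different y with h(y) = h(x).
With a 280-bit output, a generic search for a second preimage costs about 2^280 evaluations (each trial matches the fixed target with probability 2^-280).
Step 3: Security level = 280 bits.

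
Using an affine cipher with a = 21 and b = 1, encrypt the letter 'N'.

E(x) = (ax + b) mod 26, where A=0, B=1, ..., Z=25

Step 1: Convert 'N' to number: x = 13.
Step 2: E(13) = (21 * 13 + 1) mod 26 = 274 mod 26 = 14.
Step 3: Convert 14 back to letter: O.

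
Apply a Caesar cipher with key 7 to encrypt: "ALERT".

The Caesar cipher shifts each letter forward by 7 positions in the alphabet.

Step 1: For each letter, shift forward by 7 positions (mod 26).
  A (position 0) -> position (0+7) mod 26 = 7 -> H
  L (position 11) -> position (11+7) mod 26 = 18 -> S
  E (position 4) -> position (4+7) mod 26 = 11 -> L
  R (position 17) -> position (17+7) mod 26 = 24 -> Y
  T (position 19) -> position (19+7) mod 26 = 0 -> A
Result: HSLYA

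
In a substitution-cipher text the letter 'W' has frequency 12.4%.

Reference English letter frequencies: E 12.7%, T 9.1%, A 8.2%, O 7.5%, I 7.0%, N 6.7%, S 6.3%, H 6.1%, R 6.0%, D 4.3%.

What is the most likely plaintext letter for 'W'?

Step 1: The observed frequency is 12.4%.
Step 2: Compare with English frequencies:
  E: 12.7% (difference: 0.3%) <-- closest
  T: 9.1% (difference: 3.3%)
  A: 8.2% (difference: 4.2%)
  O: 7.5% (difference: 4.9%)
  I: 7.0% (difference: 5.4%)
  N: 6.7% (difference: 5.7%)
  S: 6.3% (difference: 6.1%)
  H: 6.1% (difference: 6.3%)
  R: 6.0% (difference: 6.4%)
  D: 4.3% (difference: 8.1%)
Step 3: 'W' most likely represents 'E' (frequency 12.7%).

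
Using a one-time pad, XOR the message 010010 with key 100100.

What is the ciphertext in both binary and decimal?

Step 1: Write out the XOR operation bit by bit:
  Message: 010010
  Key:     100100
  XOR:     110110
Step 2: Convert to decimal: 110110 = 54.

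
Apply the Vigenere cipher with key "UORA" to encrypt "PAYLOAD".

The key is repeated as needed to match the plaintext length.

Step 1: Repeat key to match plaintext length:
  Plaintext: PAYLOAD
  Key:       UORAUOR
Step 2: Encrypt each letter:
  P(15) + U(20) = (15+20) mod 26 = 9 = J
  A(0) + O(14) = (0+14) mod 26 = 14 = O
  Y(24) + R(17) = (24+17) mod 26 = 15 = P
  L(11) + A(0) = (11+0) mod 26 = 11 = L
  O(14) + U(20) = (14+20) mod 26 = 8 = I
  A(0) + O(14) = (0+14) mod 26 = 14 = O
  D(3) + R(17) = (3+17) mod 26 = 20 = U
Ciphertext: JOPLIOU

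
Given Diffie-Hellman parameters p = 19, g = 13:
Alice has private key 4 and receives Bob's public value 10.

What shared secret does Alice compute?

Step 1: s = B^a mod p = 10^4 mod 19.
  10^1 mod 19 = 10
  10^2 mod 19 = (10 * 10) mod 19 = 5
  10^3 mod 19 = (5 * 10) mod 19 = 12
  10^4 mod 19 = (12 * 10) mod 19 = 6
Result: shared secret = 6.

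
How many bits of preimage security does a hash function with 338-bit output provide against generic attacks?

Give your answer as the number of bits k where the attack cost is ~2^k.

Step 1: The hash has a 338-bit output.
Step 2: Preimage resistance means: given a digest h(x), it should be infeasible to find any input that hashes to it.
With a 338-bit output there are 2^338 possible digests, so a generic brute-force preimage search costs about 2^338 evaluations.
Step 3: Security level = 338 bits.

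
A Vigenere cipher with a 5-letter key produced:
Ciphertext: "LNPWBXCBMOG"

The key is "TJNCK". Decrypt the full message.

Step 1: Key 'TJNCK' has length 5. Extended key: TJNCKTJNCKT
Step 2: Decrypt each position:
  L(11) - T(19) = 18 = S
  N(13) - J(9) = 4 = E
  P(15) - N(13) = 2 = C
  W(22) - C(2) = 20 = U
  B(1) - K(10) = 17 = R
  X(23) - T(19) = 4 = E
  C(2) - J(9) = 19 = T
  B(1) - N(13) = 14 = O
  M(12) - C(2) = 10 = K
  O(14) - K(10) = 4 = E
  G(6) - T(19) = 13 = N
Plaintext: SECURETOKEN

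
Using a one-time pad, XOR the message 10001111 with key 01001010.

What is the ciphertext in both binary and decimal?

Step 1: Write out the XOR operation bit by bit:
  Message: 10001111
  Key:     01001010
  XOR:     11000101
Step 2: Convert to decimal: 11000101 = 197.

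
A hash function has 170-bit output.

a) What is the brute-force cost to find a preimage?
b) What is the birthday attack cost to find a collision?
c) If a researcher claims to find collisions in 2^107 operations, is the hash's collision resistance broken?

Step 1: Preimage resistance requires brute-force of 2^170 operations.
Step 2: Collision resistance (birthday bound) = 2^(170/2) = 2^85.
Step 3: The claimed attack costs 2^107 operations.
Step 4: Since 2^107 >= 2^85, the claimed attack is no faster than the generic birthday attack, so this does not break collision resistance.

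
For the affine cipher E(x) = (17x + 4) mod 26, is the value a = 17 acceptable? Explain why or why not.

Step 1: Compute gcd(17, 26).
Step 2: gcd(17, 26) = 1.
Since gcd = 1, 17 is coprime with 26, so it is a valid key.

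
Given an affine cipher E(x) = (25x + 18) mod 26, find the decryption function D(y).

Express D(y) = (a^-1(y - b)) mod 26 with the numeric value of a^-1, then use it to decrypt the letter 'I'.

Step 1: Find a^-1, the modular inverse of 25 mod 26.
Step 2: We need 25 * a^-1 = 1 (mod 26).
Step 3: 25 * 25 = 625 = 24 * 26 + 1, so a^-1 = 25.
Step 4: D(y) = 25(y - 18) mod 26.
Step 5: Apply to 'I' (y = 8): D(8) = 25 * (8 - 18) mod 26 = 25 * -10 mod 26 = 10 -> 'K'.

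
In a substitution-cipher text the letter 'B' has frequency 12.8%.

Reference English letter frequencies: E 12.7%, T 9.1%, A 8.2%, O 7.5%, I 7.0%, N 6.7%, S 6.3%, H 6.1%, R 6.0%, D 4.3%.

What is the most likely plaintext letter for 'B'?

Step 1: The observed frequency is 12.8%.
Step 2: Compare with English frequencies:
  E: 12.7% (difference: 0.1%) <-- closest
  T: 9.1% (difference: 3.7%)
  A: 8.2% (difference: 4.6%)
  O: 7.5% (difference: 5.3%)
  I: 7.0% (difference: 5.8%)
  N: 6.7% (difference: 6.1%)
  S: 6.3% (difference: 6.5%)
  H: 6.1% (difference: 6.7%)
  R: 6.0% (difference: 6.8%)
  D: 4.3% (difference: 8.5%)
Step 3: 'B' most likely represents 'E' (frequency 12.7%).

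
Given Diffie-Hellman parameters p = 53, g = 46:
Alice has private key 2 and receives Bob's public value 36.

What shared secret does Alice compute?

Step 1: s = B^a mod p = 36^2 mod 53.
  36^1 mod 53 = 36
  36^2 mod 53 = (36 * 36) mod 53 = 24
Result: shared secret = 24.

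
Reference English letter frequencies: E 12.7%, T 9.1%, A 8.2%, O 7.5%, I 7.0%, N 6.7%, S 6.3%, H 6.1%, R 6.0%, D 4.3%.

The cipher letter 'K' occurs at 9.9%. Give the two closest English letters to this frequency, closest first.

Step 1: Observed frequency of 'K' is 9.9%.
Step 2: Compute distances to each reference frequency and sort:
  T (9.1%): difference = 0.8% <-- BEST
  A (8.2%): difference = 1.7% <-- RUNNER-UP
  O (7.5%): difference = 2.4%
  E (12.7%): difference = 2.8%
  I (7.0%): difference = 2.9%
Step 3: Most likely is 'T' (9.1%, diff 0.8%); second most likely is 'A' (8.2%, diff 1.7%).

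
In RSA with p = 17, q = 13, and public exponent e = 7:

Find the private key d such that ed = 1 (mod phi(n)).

Step 1: n = 17 * 13 = 221.
Step 2: phi(n) = 16 * 12 = 192.
Step 3: Find d such that 7 * d = 1 (mod 192).
Step 4: d = 7^(-1) mod 192 = 55.
Verification: 7 * 55 = 385 = 2 * 192 + 1.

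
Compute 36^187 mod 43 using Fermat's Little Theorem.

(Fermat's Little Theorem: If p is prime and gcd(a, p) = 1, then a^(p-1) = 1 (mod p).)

Step 1: Since 43 is prime, by Fermat's Little Theorem: 36^42 = 1 (mod 43).
Step 2: Reduce exponent: 187 mod 42 = 19.
Step 3: So 36^187 = 36^19 (mod 43).
Step 4: 36^19 mod 43 = 36.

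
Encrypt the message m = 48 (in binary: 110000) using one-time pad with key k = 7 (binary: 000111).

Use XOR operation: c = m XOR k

Step 1: Write out the XOR operation bit by bit:
  Message: 110000
  Key:     000111
  XOR:     110111
Step 2: Convert to decimal: 110111 = 55.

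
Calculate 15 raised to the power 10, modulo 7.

Step 1: Compute 15^10 mod 7 step by step, reducing modulo 7 at each step.
  15^1 mod 7 = 1
  15^2 mod 7 = (1 * 15) mod 7 = 1
  15^3 mod 7 = (1 * 15) mod 7 = 1
  15^4 mod 7 = (1 * 15) mod 7 = 1
  15^5 mod 7 = (1 * 15) mod 7 = 1
  15^6 mod 7 = (1 * 15) mod 7 = 1
  15^7 mod 7 = (1 * 15) mod 7 = 1
  15^8 mod 7 = (1 * 15) mod 7 = 1
  15^9 mod 7 = (1 * 15) mod 7 = 1
  15^10 mod 7 = (1 * 15) mod 7 = 1
Step 2: Result = 1.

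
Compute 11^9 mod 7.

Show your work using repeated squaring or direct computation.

Step 1: Compute 11^9 mod 7 step by step, reducing modulo 7 at each step.
  11^1 mod 7 = 4
  11^2 mod 7 = (4 * 11) mod 7 = 2
  11^3 mod 7 = (2 * 11) mod 7 = 1
  11^4 mod 7 = (1 * 11) mod 7 = 4
  11^5 mod 7 = (4 * 11) mod 7 = 2
  11^6 mod 7 = (2 * 11) mod 7 = 1
  11^7 mod 7 = (1 * 11) mod 7 = 4
  11^8 mod 7 = (4 * 11) mod 7 = 2
  11^9 mod 7 = (2 * 11) mod 7 = 1
Step 2: Result = 1.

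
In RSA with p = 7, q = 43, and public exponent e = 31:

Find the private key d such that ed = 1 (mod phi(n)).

Step 1: n = 7 * 43 = 301.
Step 2: phi(n) = 6 * 42 = 252.
Step 3: Find d such that 31 * d = 1 (mod 252).
Step 4: d = 31^(-1) mod 252 = 187.
Verification: 31 * 187 = 5797 = 23 * 252 + 1.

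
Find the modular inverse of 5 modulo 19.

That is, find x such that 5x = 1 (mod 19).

Step 1: We need x such that 5 * x = 1 (mod 19).
Step 2: Using the extended Euclidean algorithm or trial:
  5 * 4 = 20 = 1 * 19 + 1.
Step 3: Since 20 mod 19 = 1, the inverse is x = 4.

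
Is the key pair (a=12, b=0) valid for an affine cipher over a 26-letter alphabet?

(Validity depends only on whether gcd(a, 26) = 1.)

Step 1: Compute gcd(12, 26).
Step 2: gcd(12, 26) = 2.
Since gcd = 2 != 1, 12 shares a common factor with 26, so it cannot be used.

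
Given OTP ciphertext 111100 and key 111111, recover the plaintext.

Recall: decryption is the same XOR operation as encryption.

Step 1: XOR ciphertext with key:
  Ciphertext: 111100
  Key:        111111
  XOR:        000011
Step 2: Plaintext = 000011 = 3 in decimal.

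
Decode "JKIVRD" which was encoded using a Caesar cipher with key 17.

Step 1: Reverse the shift by subtracting 17 from each letter position.
  J (position 9) -> position (9-17) mod 26 = 18 -> S
  K (position 10) -> position (10-17) mod 26 = 19 -> T
  I (position 8) -> position (8-17) mod 26 = 17 -> R
  V (position 21) -> position (21-17) mod 26 = 4 -> E
  R (position 17) -> position (17-17) mod 26 = 0 -> A
  D (position 3) -> position (3-17) mod 26 = 12 -> M
Decrypted message: STREAM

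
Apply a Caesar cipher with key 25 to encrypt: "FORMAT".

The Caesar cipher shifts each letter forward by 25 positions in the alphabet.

Step 1: For each letter, shift forward by 25 positions (mod 26).
  F (position 5) -> position (5+25) mod 26 = 4 -> E
  O (position 14) -> position (14+25) mod 26 = 13 -> N
  R (position 17) -> position (17+25) mod 26 = 16 -> Q
  M (position 12) -> position (12+25) mod 26 = 11 -> L
  A (position 0) -> position (0+25) mod 26 = 25 -> Z
  T (position 19) -> position (19+25) mod 26 = 18 -> S
Result: ENQLZS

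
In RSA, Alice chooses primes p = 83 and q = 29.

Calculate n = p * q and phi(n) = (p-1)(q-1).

Step 1: n = p * q = 83 * 29 = 2407.
Step 2: phi(n) = (p-1)(q-1) = 82 * 28 = 2296.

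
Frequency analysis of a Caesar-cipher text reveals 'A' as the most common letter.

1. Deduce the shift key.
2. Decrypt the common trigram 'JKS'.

Step 1: In English, 'E' is the most frequent letter (12.7%).
Step 2: The most frequent ciphertext letter is 'A' (position 0).
Step 3: Shift = (0 - 4) mod 26 = 22.
Step 4: Decrypt 'JKS' by shifting back 22:
  J -> N
  K -> O
  S -> W
Step 5: 'JKS' decrypts to 'NOW'.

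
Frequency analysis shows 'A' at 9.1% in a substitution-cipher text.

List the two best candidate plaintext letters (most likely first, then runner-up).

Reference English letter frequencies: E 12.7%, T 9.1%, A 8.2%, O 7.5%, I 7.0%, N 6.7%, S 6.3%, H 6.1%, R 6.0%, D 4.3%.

Step 1: Observed frequency of 'A' is 9.1%.
Step 2: Compute distances to each reference frequency and sort:
  T (9.1%): difference = 0.0% <-- BEST
  A (8.2%): difference = 0.9% <-- RUNNER-UP
  O (7.5%): difference = 1.6%
  I (7.0%): difference = 2.1%
  N (6.7%): difference = 2.4%
Step 3: Most likely is 'T' (9.1%, diff 0.0%); second most likely is 'A' (8.2%, diff 0.9%).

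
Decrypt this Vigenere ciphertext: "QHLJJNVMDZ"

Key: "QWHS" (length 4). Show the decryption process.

Step 1: Key 'QWHS' has length 4. Extended key: QWHSQWHSQW
Step 2: Decrypt each position:
  Q(16) - Q(16) = 0 = A
  H(7) - W(22) = 11 = L
  L(11) - H(7) = 4 = E
  J(9) - S(18) = 17 = R
  J(9) - Q(16) = 19 = T
  N(13) - W(22) = 17 = R
  V(21) - H(7) = 14 = O
  M(12) - S(18) = 20 = U
  D(3) - Q(16) = 13 = N
  Z(25) - W(22) = 3 = D
Plaintext: ALERTROUND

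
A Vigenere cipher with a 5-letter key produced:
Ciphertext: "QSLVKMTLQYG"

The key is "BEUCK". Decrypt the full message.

Step 1: Key 'BEUCK' has length 5. Extended key: BEUCKBEUCKB
Step 2: Decrypt each position:
  Q(16) - B(1) = 15 = P
  S(18) - E(4) = 14 = O
  L(11) - U(20) = 17 = R
  V(21) - C(2) = 19 = T
  K(10) - K(10) = 0 = A
  M(12) - B(1) = 11 = L
  T(19) - E(4) = 15 = P
  L(11) - U(20) = 17 = R
  Q(16) - C(2) = 14 = O
  Y(24) - K(10) = 14 = O
  G(6) - B(1) = 5 = F
Plaintext: PORTALPROOF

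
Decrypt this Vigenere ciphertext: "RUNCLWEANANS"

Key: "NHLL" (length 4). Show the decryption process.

Step 1: Key 'NHLL' has length 4. Extended key: NHLLNHLLNHLL
Step 2: Decrypt each position:
  R(17) - N(13) = 4 = E
  U(20) - H(7) = 13 = N
  N(13) - L(11) = 2 = C
  C(2) - L(11) = 17 = R
  L(11) - N(13) = 24 = Y
  W(22) - H(7) = 15 = P
  E(4) - L(11) = 19 = T
  A(0) - L(11) = 15 = P
  N(13) - N(13) = 0 = A
  A(0) - H(7) = 19 = T
  N(13) - L(11) = 2 = C
  S(18) - L(11) = 7 = H
Plaintext: ENCRYPTPATCH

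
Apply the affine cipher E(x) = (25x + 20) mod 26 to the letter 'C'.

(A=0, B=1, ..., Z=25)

Step 1: Convert 'C' to number: x = 2.
Step 2: E(2) = (25 * 2 + 20) mod 26 = 70 mod 26 = 18.
Step 3: Convert 18 back to letter: S.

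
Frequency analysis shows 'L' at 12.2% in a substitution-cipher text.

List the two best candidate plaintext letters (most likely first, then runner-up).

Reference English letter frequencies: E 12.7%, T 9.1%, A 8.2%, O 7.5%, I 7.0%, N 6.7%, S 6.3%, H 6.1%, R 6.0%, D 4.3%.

Step 1: Observed frequency of 'L' is 12.2%.
Step 2: Compute distances to each reference frequency and sort:
  E (12.7%): difference = 0.5% <-- BEST
  T (9.1%): difference = 3.1% <-- RUNNER-UP
  A (8.2%): difference = 4.0%
  O (7.5%): difference = 4.7%
  I (7.0%): difference = 5.2%
Step 3: Most likely is 'E' (12.7%, diff 0.5%); second most likely is 'T' (9.1%, diff 3.1%).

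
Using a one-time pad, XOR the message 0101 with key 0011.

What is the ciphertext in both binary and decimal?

Step 1: Write out the XOR operation bit by bit:
  Message: 0101
  Key:     0011
  XOR:     0110
Step 2: Convert to decimal: 0110 = 6.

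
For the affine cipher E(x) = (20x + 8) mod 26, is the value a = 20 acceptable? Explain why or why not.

Step 1: Compute gcd(20, 26).
Step 2: gcd(20, 26) = 2.
Since gcd = 2 != 1, 20 shares a common factor with 26, so it cannot be used.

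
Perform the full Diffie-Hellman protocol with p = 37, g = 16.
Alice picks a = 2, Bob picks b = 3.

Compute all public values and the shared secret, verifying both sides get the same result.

Step 1: A = g^a mod p = 16^2 mod 37 = 34.
Step 2: B = g^b mod p = 16^3 mod 37 = 26.
Step 3: Alice computes s = B^a mod p = 26^2 mod 37 = 10.
Step 4: Bob computes s = A^b mod p = 34^3 mod 37 = 10.
Both sides agree: shared secret = 10.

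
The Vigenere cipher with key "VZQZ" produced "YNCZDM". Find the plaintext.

Step 1: Extend key: VZQZVZ
Step 2: Decrypt each letter (c - k) mod 26:
  Y(24) - V(21) = (24-21) mod 26 = 3 = D
  N(13) - Z(25) = (13-25) mod 26 = 14 = O
  C(2) - Q(16) = (2-16) mod 26 = 12 = M
  Z(25) - Z(25) = (25-25) mod 26 = 0 = A
  D(3) - V(21) = (3-21) mod 26 = 8 = I
  M(12) - Z(25) = (12-25) mod 26 = 13 = N
Plaintext: DOMAIN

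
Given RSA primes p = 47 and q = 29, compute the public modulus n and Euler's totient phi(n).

Step 1: n = p * q = 47 * 29 = 1363.
Step 2: phi(n) = (p-1)(q-1) = 46 * 28 = 1288.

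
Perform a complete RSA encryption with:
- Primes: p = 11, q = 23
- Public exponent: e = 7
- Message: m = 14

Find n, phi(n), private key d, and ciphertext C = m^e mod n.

Step 1: n = 11 * 23 = 253.
Step 2: phi(n) = (11-1)(23-1) = 10 * 22 = 220.
Step 3: Find d = 7^(-1) mod 220 = 63.
  Verify: 7 * 63 = 441 = 1 (mod 220).
Step 4: C = 14^7 mod 253 = 42.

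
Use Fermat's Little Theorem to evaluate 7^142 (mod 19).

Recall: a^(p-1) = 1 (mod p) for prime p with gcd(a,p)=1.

Step 1: Since 19 is prime, by Fermat's Little Theorem: 7^18 = 1 (mod 19).
Step 2: Reduce exponent: 142 mod 18 = 16.
Step 3: So 7^142 = 7^16 (mod 19).
Step 4: 7^16 mod 19 = 7.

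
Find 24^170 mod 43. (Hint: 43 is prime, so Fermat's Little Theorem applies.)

Step 1: Since 43 is prime, by Fermat's Little Theorem: 24^42 = 1 (mod 43).
Step 2: Reduce exponent: 170 mod 42 = 2.
Step 3: So 24^170 = 24^2 (mod 43).
Step 4: 24^2 mod 43 = 17.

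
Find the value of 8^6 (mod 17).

Step 1: Compute 8^6 mod 17 step by step, reducing modulo 17 at each step.
  8^1 mod 17 = 8
  8^2 mod 17 = (8 * 8) mod 17 = 13
  8^3 mod 17 = (13 * 8) mod 17 = 2
  8^4 mod 17 = (2 * 8) mod 17 = 16
  8^5 mod 17 = (16 * 8) mod 17 = 9
  8^6 mod 17 = (9 * 8) mod 17 = 4
Step 2: Result = 4.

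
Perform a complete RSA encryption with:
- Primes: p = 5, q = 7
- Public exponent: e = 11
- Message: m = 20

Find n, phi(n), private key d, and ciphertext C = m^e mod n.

Step 1: n = 5 * 7 = 35.
Step 2: phi(n) = (5-1)(7-1) = 4 * 6 = 24.
Step 3: Find d = 11^(-1) mod 24 = 11.
  Verify: 11 * 11 = 121 = 1 (mod 24).
Step 4: C = 20^11 mod 35 = 20.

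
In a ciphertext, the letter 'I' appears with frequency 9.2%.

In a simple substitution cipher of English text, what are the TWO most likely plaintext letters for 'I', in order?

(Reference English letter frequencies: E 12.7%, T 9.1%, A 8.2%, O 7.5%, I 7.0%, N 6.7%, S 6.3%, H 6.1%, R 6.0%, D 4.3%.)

Step 1: Observed frequency of 'I' is 9.2%.
Step 2: Compute distances to each reference frequency and sort:
  T (9.1%): difference = 0.1% <-- BEST
  A (8.2%): difference = 1.0% <-- RUNNER-UP
  O (7.5%): difference = 1.7%
  I (7.0%): difference = 2.2%
  N (6.7%): difference = 2.5%
Step 3: Most likely is 'T' (9.1%, diff 0.1%); second most likely is 'A' (8.2%, diff 1.0%).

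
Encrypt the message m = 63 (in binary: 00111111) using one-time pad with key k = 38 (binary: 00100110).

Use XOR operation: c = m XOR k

Step 1: Write out the XOR operation bit by bit:
  Message: 00111111
  Key:     00100110
  XOR:     00011001
Step 2: Convert to decimal: 00011001 = 25.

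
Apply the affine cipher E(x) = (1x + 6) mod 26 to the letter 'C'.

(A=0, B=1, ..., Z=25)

Step 1: Convert 'C' to number: x = 2.
Step 2: E(2) = (1 * 2 + 6) mod 26 = 8 mod 26 = 8.
Step 3: Convert 8 back to letter: I.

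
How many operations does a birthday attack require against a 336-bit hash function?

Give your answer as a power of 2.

Step 1: The birthday paradox gives collision probability ~50% after sqrt(2^n) = 2^(n/2) hashes.
Step 2: For 336-bit output: 2^(336/2) = 2^168.
Step 3: Approximately 2^168 hash computations needed.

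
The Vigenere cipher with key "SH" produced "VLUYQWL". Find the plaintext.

Step 1: Extend key: SHSHSHS
Step 2: Decrypt each letter (c - k) mod 26:
  V(21) - S(18) = (21-18) mod 26 = 3 = D
  L(11) - H(7) = (11-7) mod 26 = 4 = E
  U(20) - S(18) = (20-18) mod 26 = 2 = C
  Y(24) - H(7) = (24-7) mod 26 = 17 = R
  Q(16) - S(18) = (16-18) mod 26 = 24 = Y
  W(22) - H(7) = (22-7) mod 26 = 15 = P
  L(11) - S(18) = (11-18) mod 26 = 19 = T
Plaintext: DECRYPT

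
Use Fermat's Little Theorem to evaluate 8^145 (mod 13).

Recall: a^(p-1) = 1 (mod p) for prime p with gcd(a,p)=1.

Step 1: Since 13 is prime, by Fermat's Little Theorem: 8^12 = 1 (mod 13).
Step 2: Reduce exponent: 145 mod 12 = 1.
Step 3: So 8^145 = 8^1 (mod 13).
Step 4: 8^1 mod 13 = 8.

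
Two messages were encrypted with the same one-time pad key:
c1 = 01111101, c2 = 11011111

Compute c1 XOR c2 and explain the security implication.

Step 1: c1 XOR c2 = (m1 XOR k) XOR (m2 XOR k).
Step 2: By XOR associativity/commutativity: = m1 XOR m2 XOR k XOR k = m1 XOR m2.
Step 3: 01111101 XOR 11011111 = 10100010 = 162.
Step 4: The key cancels out! An attacker learns m1 XOR m2 = 162, revealing the relationship between plaintexts.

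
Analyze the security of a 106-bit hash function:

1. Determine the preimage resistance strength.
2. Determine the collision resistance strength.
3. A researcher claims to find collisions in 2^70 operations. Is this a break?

Step 1: Preimage resistance requires brute-force of 2^106 operations.
Step 2: Collision resistance (birthday bound) = 2^(106/2) = 2^53.
Step 3: The claimed attack costs 2^70 operations.
Step 4: Since 2^70 >= 2^53, the claimed attack is no faster than the generic birthday attack, so this does not break collision resistance.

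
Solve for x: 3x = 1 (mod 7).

Step 1: We need x such that 3 * x = 1 (mod 7).
Step 2: Using the extended Euclidean algorithm or trial:
  3 * 5 = 15 = 2 * 7 + 1.
Step 3: Since 15 mod 7 = 1, the inverse is x = 5.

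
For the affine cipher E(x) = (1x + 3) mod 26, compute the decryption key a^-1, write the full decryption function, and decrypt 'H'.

Step 1: Find a^-1, the modular inverse of 1 mod 26.
Step 2: We need 1 * a^-1 = 1 (mod 26).
Step 3: 1 * 1 = 1 = 0 * 26 + 1, so a^-1 = 1.
Step 4: D(y) = 1(y - 3) mod 26.
Step 5: Apply to 'H' (y = 7): D(7) = 1 * (7 - 3) mod 26 = 1 * 4 mod 26 = 4 -> 'E'.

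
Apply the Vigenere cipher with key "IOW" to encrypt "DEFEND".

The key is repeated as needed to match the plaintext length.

Step 1: Repeat key to match plaintext length:
  Plaintext: DEFEND
  Key:       IOWIOW
Step 2: Encrypt each letter:
  D(3) + I(8) = (3+8) mod 26 = 11 = L
  E(4) + O(14) = (4+14) mod 26 = 18 = S
  F(5) + W(22) = (5+22) mod 26 = 1 = B
  E(4) + I(8) = (4+8) mod 26 = 12 = M
  N(13) + O(14) = (13+14) mod 26 = 1 = B
  D(3) + W(22) = (3+22) mod 26 = 25 = Z
Ciphertext: LSBMBZ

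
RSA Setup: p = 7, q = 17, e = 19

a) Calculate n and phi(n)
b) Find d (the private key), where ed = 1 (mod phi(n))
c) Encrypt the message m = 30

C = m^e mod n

Step 1: n = 7 * 17 = 119.
Step 2: phi(n) = (7-1)(17-1) = 6 * 16 = 96.
Step 3: Find d = 19^(-1) mod 96 = 91.
  Verify: 19 * 91 = 1729 = 1 (mod 96).
Step 4: C = 30^19 mod 119 = 72.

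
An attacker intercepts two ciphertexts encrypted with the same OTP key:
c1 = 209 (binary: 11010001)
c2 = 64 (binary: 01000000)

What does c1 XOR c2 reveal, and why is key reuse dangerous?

Step 1: c1 XOR c2 = (m1 XOR k) XOR (m2 XOR k).
Step 2: By XOR associativity/commutativity: = m1 XOR m2 XOR k XOR k = m1 XOR m2.
Step 3: 11010001 XOR 01000000 = 10010001 = 145.
Step 4: The key cancels out! An attacker learns m1 XOR m2 = 145, revealing the relationship between plaintexts.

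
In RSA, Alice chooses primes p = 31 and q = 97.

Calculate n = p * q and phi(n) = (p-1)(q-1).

Step 1: n = p * q = 31 * 97 = 3007.
Step 2: phi(n) = (p-1)(q-1) = 30 * 96 = 2880.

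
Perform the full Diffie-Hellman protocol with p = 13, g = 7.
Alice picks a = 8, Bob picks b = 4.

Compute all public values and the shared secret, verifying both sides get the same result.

Step 1: A = g^a mod p = 7^8 mod 13 = 3.
Step 2: B = g^b mod p = 7^4 mod 13 = 9.
Step 3: Alice computes s = B^a mod p = 9^8 mod 13 = 3.
Step 4: Bob computes s = A^b mod p = 3^4 mod 13 = 3.
Both sides agree: shared secret = 3.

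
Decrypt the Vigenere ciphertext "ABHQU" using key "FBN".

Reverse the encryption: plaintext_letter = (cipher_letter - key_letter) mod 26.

Step 1: Extend key: FBNFB
Step 2: Decrypt each letter (c - k) mod 26:
  A(0) - F(5) = (0-5) mod 26 = 21 = V
  B(1) - B(1) = (1-1) mod 26 = 0 = A
  H(7) - N(13) = (7-13) mod 26 = 20 = U
  Q(16) - F(5) = (16-5) mod 26 = 11 = L
  U(20) - B(1) = (20-1) mod 26 = 19 = T
Plaintext: VAULT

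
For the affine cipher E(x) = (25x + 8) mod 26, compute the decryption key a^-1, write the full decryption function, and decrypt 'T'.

Step 1: Find a^-1, the modular inverse of 25 mod 26.
Step 2: We need 25 * a^-1 = 1 (mod 26).
Step 3: 25 * 25 = 625 = 24 * 26 + 1, so a^-1 = 25.
Step 4: D(y) = 25(y - 8) mod 26.
Step 5: Apply to 'T' (y = 19): D(19) = 25 * (19 - 8) mod 26 = 25 * 11 mod 26 = 15 -> 'P'.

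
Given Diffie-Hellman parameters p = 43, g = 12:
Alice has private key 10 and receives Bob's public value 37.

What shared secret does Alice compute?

Step 1: s = B^a mod p = 37^10 mod 43.
  37^1 mod 43 = 37
  37^2 mod 43 = (37 * 37) mod 43 = 36
  37^3 mod 43 = (36 * 37) mod 43 = 42
  37^4 mod 43 = (42 * 37) mod 43 = 6
  37^5 mod 43 = (6 * 37) mod 43 = 7
  37^6 mod 43 = (7 * 37) mod 43 = 1
  37^7 mod 43 = (1 * 37) mod 43 = 37
  37^8 mod 43 = (37 * 37) mod 43 = 36
  37^9 mod 43 = (36 * 37) mod 43 = 42
  37^10 mod 43 = (42 * 37) mod 43 = 6
Result: shared secret = 6.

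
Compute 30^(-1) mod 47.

Step 1: We need x such that 30 * x = 1 (mod 47).
Step 2: Using the extended Euclidean algorithm or trial:
  30 * 11 = 330 = 7 * 47 + 1.
Step 3: Since 330 mod 47 = 1, the inverse is x = 11.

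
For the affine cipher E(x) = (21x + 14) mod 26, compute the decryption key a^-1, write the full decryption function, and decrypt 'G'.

Step 1: Find a^-1, the modular inverse of 21 mod 26.
Step 2: We need 21 * a^-1 = 1 (mod 26).
Step 3: 21 * 5 = 105 = 4 * 26 + 1, so a^-1 = 5.
Step 4: D(y) = 5(y - 14) mod 26.
Step 5: Apply to 'G' (y = 6): D(6) = 5 * (6 - 14) mod 26 = 5 * -8 mod 26 = 12 -> 'M'.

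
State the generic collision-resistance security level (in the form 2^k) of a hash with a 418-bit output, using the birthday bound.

Step 1: The birthday paradox gives collision probability ~50% after sqrt(2^n) = 2^(n/2) hashes.
Step 2: For 418-bit output: 2^(418/2) = 2^209.
Step 3: Approximately 2^209 hash computations needed.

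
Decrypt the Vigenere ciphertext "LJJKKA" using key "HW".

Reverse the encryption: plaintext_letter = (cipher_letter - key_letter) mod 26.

Step 1: Extend key: HWHWHW
Step 2: Decrypt each letter (c - k) mod 26:
  L(11) - H(7) = (11-7) mod 26 = 4 = E
  J(9) - W(22) = (9-22) mod 26 = 13 = N
  J(9) - H(7) = (9-7) mod 26 = 2 = C
  K(10) - W(22) = (10-22) mod 26 = 14 = O
  K(10) - H(7) = (10-7) mod 26 = 3 = D
  A(0) - W(22) = (0-22) mod 26 = 4 = E
Plaintext: ENCODE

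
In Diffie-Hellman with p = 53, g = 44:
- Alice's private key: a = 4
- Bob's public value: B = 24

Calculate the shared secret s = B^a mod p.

Step 1: s = B^a mod p = 24^4 mod 53.
  24^1 mod 53 = 24
  24^2 mod 53 = (24 * 24) mod 53 = 46
  24^3 mod 53 = (46 * 24) mod 53 = 44
  24^4 mod 53 = (44 * 24) mod 53 = 49
Result: shared secret = 49.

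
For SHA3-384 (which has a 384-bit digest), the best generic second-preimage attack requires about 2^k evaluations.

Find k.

Step 1: The hash has a 384-bit output.
Step 2: Second-preimage resistance means: given a specific input x, it should be infeasible to find a different y with h(y) = h(x).
With a 384-bit output, a generic search for a second preimage costs about 2^384 evaluations (each trial matches the fixed target with probability 2^-384).
Step 3: Security level = 384 bits.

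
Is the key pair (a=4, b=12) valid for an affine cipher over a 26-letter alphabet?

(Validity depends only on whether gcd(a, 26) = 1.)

Step 1: Compute gcd(4, 26).
Step 2: gcd(4, 26) = 2.
Since gcd = 2 != 1, 4 shares a common factor with 26, so it cannot be used.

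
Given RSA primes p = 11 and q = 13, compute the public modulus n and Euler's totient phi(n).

Step 1: n = p * q = 11 * 13 = 143.
Step 2: phi(n) = (p-1)(q-1) = 10 * 12 = 120.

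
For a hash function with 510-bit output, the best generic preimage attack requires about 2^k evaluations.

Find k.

Step 1: The hash has a 510-bit output.
Step 2: Preimage resistance means: given a digest h(x), it should be infeasible to find any input that hashes to it.
With a 510-bit output there are 2^510 possible digests, so a generic brute-force preimage search costs about 2^510 evaluations.
Step 3: Security level = 510 bits.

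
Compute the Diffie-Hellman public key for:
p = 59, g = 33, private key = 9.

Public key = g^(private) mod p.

Step 1: A = g^a mod p = 33^9 mod 59.
  33^1 mod 59 = 33
  33^2 mod 59 = (33 * 33) mod 59 = 27
  33^3 mod 59 = (27 * 33) mod 59 = 6
  33^4 mod 59 = (6 * 33) mod 59 = 21
  33^5 mod 59 = (21 * 33) mod 59 = 44
  33^6 mod 59 = (44 * 33) mod 59 = 36
  33^7 mod 59 = (36 * 33) mod 59 = 8
  33^8 mod 59 = (8 * 33) mod 59 = 28
  33^9 mod 59 = (28 * 33) mod 59 = 39
Result: A = 39.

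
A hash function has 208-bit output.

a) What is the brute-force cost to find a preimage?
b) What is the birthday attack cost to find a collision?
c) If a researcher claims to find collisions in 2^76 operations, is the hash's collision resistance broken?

Step 1: Preimage resistance requires brute-force of 2^208 operations.
Step 2: Collision resistance (birthday bound) = 2^(208/2) = 2^104.
Step 3: The claimed attack costs 2^76 operations.
Step 4: Since 2^76 < 2^104, the claimed attack beats the generic birthday bound, so collision resistance is broken.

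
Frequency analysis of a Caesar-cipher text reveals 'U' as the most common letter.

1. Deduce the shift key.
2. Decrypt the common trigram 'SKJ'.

Step 1: In English, 'E' is the most frequent letter (12.7%).
Step 2: The most frequent ciphertext letter is 'U' (position 20).
Step 3: Shift = (20 - 4) mod 26 = 16.
Step 4: Decrypt 'SKJ' by shifting back 16:
  S -> C
  K -> U
  J -> T
Step 5: 'SKJ' decrypts to 'CUT'.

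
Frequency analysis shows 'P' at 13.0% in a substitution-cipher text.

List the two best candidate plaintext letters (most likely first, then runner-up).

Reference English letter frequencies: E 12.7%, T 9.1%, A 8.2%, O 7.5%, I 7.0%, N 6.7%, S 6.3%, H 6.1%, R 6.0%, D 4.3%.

Step 1: Observed frequency of 'P' is 13.0%.
Step 2: Compute distances to each reference frequency and sort:
  E (12.7%): difference = 0.3% <-- BEST
  T (9.1%): difference = 3.9% <-- RUNNER-UP
  A (8.2%): difference = 4.8%
  O (7.5%): difference = 5.5%
  I (7.0%): difference = 6.0%
Step 3: Most likely is 'E' (12.7%, diff 0.3%); second most likely is 'T' (9.1%, diff 3.9%).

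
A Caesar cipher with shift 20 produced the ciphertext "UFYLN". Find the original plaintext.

Step 1: Reverse the shift by subtracting 20 from each letter position.
  U (position 20) -> position (20-20) mod 26 = 0 -> A
  F (position 5) -> position (5-20) mod 26 = 11 -> L
  Y (position 24) -> position (24-20) mod 26 = 4 -> E
  L (position 11) -> position (11-20) mod 26 = 17 -> R
  N (position 13) -> position (13-20) mod 26 = 19 -> T
Decrypted message: ALERT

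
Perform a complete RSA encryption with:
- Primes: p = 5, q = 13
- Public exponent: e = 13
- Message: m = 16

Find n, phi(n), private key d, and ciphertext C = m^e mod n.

Step 1: n = 5 * 13 = 65.
Step 2: phi(n) = (5-1)(13-1) = 4 * 12 = 48.
Step 3: Find d = 13^(-1) mod 48 = 37.
  Verify: 13 * 37 = 481 = 1 (mod 48).
Step 4: C = 16^13 mod 65 = 16.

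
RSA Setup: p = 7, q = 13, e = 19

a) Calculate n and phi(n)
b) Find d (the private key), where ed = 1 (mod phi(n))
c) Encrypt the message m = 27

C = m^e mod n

Step 1: n = 7 * 13 = 91.
Step 2: phi(n) = (7-1)(13-1) = 6 * 12 = 72.
Step 3: Find d = 19^(-1) mod 72 = 19.
  Verify: 19 * 19 = 361 = 1 (mod 72).
Step 4: C = 27^19 mod 91 = 27.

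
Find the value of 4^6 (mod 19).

Step 1: Compute 4^6 mod 19 step by step, reducing modulo 19 at each step.
  4^1 mod 19 = 4
  4^2 mod 19 = (4 * 4) mod 19 = 16
  4^3 mod 19 = (16 * 4) mod 19 = 7
  4^4 mod 19 = (7 * 4) mod 19 = 9
  4^5 mod 19 = (9 * 4) mod 19 = 17
  4^6 mod 19 = (17 * 4) mod 19 = 11
Step 2: Result = 11.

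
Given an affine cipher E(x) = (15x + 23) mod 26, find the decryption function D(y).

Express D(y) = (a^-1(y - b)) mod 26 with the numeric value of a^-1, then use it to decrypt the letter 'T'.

Step 1: Find a^-1, the modular inverse of 15 mod 26.
Step 2: We need 15 * a^-1 = 1 (mod 26).
Step 3: 15 * 7 = 105 = 4 * 26 + 1, so a^-1 = 7.
Step 4: D(y) = 7(y - 23) mod 26.
Step 5: Apply to 'T' (y = 19): D(19) = 7 * (19 - 23) mod 26 = 7 * -4 mod 26 = 24 -> 'Y'.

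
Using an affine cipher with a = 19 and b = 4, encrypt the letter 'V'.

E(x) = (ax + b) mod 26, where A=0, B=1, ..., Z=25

Step 1: Convert 'V' to number: x = 21.
Step 2: E(21) = (19 * 21 + 4) mod 26 = 403 mod 26 = 13.
Step 3: Convert 13 back to letter: N.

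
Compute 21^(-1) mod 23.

Step 1: We need x such that 21 * x = 1 (mod 23).
Step 2: Using the extended Euclidean algorithm or trial:
  21 * 11 = 231 = 10 * 23 + 1.
Step 3: Since 231 mod 23 = 1, the inverse is x = 11.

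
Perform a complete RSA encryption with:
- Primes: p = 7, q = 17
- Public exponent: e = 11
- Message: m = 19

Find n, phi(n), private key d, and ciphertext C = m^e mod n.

Step 1: n = 7 * 17 = 119.
Step 2: phi(n) = (7-1)(17-1) = 6 * 16 = 96.
Step 3: Find d = 11^(-1) mod 96 = 35.
  Verify: 11 * 35 = 385 = 1 (mod 96).
Step 4: C = 19^11 mod 119 = 59.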